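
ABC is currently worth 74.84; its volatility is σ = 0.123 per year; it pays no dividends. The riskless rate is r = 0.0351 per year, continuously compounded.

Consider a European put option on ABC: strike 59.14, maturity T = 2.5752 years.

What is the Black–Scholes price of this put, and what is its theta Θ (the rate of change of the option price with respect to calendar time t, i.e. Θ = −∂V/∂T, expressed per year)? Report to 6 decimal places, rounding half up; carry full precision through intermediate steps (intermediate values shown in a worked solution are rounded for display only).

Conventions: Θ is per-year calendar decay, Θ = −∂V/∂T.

σ√T = 0.123·√2.5752 = 0.197383
d₁ = (ln(S/K) + (r+σ²/2)T) / (σ√T) = (ln(74.84/59.14) + (0.0351+0.123²/2)·2.5752) / 0.197383 = (0.235445 + 0.109870) / 0.197383 = 1.749461
d₂ = d₁ − σ√T = 1.749461 − 0.197383 = 1.552078
e^{−rT} = 0.913575
N(−d₁) = 0.040106,  N(−d₂) = 0.060322
Put price V = K·e^{−rT}·N(−d₂) − S·N(−d₁) = 3.259116 − 3.001507 = 0.257609
φ(d₁) = (1/√(2π))·e^{−d₁²/2} = 0.086359
Θ = −S·φ(d₁)·σ/(2√T) + r·K·e^{−rT}·N(−d₂) = −0.247691 + 0.114395 = -0.133296

price = 0.257609
Θ = -0.133296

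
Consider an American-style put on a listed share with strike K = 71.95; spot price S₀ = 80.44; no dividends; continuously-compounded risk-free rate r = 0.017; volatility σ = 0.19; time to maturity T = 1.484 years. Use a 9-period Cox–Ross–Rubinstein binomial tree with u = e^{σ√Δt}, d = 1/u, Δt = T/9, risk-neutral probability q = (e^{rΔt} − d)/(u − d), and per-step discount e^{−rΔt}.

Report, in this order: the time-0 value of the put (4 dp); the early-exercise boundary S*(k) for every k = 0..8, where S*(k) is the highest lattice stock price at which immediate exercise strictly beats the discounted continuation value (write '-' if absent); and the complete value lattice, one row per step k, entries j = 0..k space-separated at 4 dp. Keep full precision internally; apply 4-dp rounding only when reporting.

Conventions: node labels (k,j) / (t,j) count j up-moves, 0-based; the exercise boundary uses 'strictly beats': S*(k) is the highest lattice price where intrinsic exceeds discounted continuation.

Δt=0.16489, u=1.08021, d=0.92575, q=0.49889, disc=e^(-rΔt)=0.99720
k=9 terminal: V=max(K-S,0) → 31.7792 25.0769 17.2562 8.1308 0.0000 0.0000 0.0000 0.0000 0.0000 0.0000
k=8: j=0 S=43.3928 intr=28.5572 cont=28.3558 V=28.5572[EX]; j=1 S=50.6327 intr=21.3173 cont=21.1159 V=21.3173[EX]; j=2 S=59.0806 intr=12.8694 cont=12.6680 V=12.8694[EX]; j=3 S=68.9379 intr=3.0121 cont=4.0630 V=4.0630[hold]; j=4 S=80.4400 intr=0.0000 cont=0.0000 V=0.0000[hold]; j=5 S=93.8611 intr=0.0000 cont=0.0000 V=0.0000[hold]; j=6 S=109.5215 intr=0.0000 cont=0.0000 V=0.0000[hold]; j=7 S=127.7948 intr=0.0000 cont=0.0000 V=0.0000[hold]; j=8 S=149.1169 intr=0.0000 cont=0.0000 V=0.0000[hold]  S*(8)=59.0806
k=7: j=0 S=46.8731 intr=25.0769 cont=24.8755 V=25.0769[EX]; j=1 S=54.6938 intr=17.2562 cont=17.0548 V=17.2562[EX]; j=2 S=63.8192 intr=8.1308 cont=8.4522 V=8.4522[hold]; j=3 S=74.4672 intr=0.0000 cont=2.0303 V=2.0303[hold]; j=4 S=86.8918 intr=0.0000 cont=0.0000 V=0.0000[hold]; j=5 S=101.3894 intr=0.0000 cont=0.0000 V=0.0000[hold]; j=6 S=118.3059 intr=0.0000 cont=0.0000 V=0.0000[hold]; j=7 S=138.0448 intr=0.0000 cont=0.0000 V=0.0000[hold]  S*(7)=54.6938
k=6: j=0 S=50.6327 intr=21.3173 cont=21.1159 V=21.3173[EX]; j=1 S=59.0806 intr=12.8694 cont=12.8279 V=12.8694[EX]; j=2 S=68.9379 intr=3.0121 cont=5.2336 V=5.2336[hold]; j=3 S=80.4400 intr=0.0000 cont=1.0145 V=1.0145[hold]; j=4 S=93.8611 intr=0.0000 cont=0.0000 V=0.0000[hold]; j=5 S=109.5215 intr=0.0000 cont=0.0000 V=0.0000[hold]; j=6 S=127.7948 intr=0.0000 cont=0.0000 V=0.0000[hold]  S*(6)=59.0806
k=5: j=0 S=54.6938 intr=17.2562 cont=17.0548 V=17.2562[EX]; j=1 S=63.8192 intr=8.1308 cont=9.0346 V=9.0346[hold]; j=2 S=74.4672 intr=0.0000 cont=3.1200 V=3.1200[hold]; j=3 S=86.8918 intr=0.0000 cont=0.5070 V=0.5070[hold]; j=4 S=101.3894 intr=0.0000 cont=0.0000 V=0.0000[hold]; j=5 S=118.3059 intr=0.0000 cont=0.0000 V=0.0000[hold]  S*(5)=54.6938
k=4: j=0 S=59.0806 intr=12.8694 cont=13.1177 V=13.1177[hold]; j=1 S=68.9379 intr=3.0121 cont=6.0668 V=6.0668[hold]; j=2 S=80.4400 intr=0.0000 cont=1.8113 V=1.8113[hold]; j=3 S=93.8611 intr=0.0000 cont=0.2533 V=0.2533[hold]; j=4 S=109.5215 intr=0.0000 cont=0.0000 V=0.0000[hold]  S*(4)=-
k=3: j=0 S=63.8192 intr=8.1308 cont=9.5732 V=9.5732[hold]; j=1 S=74.4672 intr=0.0000 cont=3.9327 V=3.9327[hold]; j=2 S=86.8918 intr=0.0000 cont=1.0311 V=1.0311[hold]; j=3 S=101.3894 intr=0.0000 cont=0.1266 V=0.1266[hold]  S*(3)=-
k=2: j=0 S=68.9379 intr=3.0121 cont=6.7403 V=6.7403[hold]; j=1 S=80.4400 intr=0.0000 cont=2.4782 V=2.4782[hold]; j=2 S=93.8611 intr=0.0000 cont=0.5782 V=0.5782[hold]  S*(2)=-
k=1: j=0 S=74.4672 intr=0.0000 cont=4.6010 V=4.6010[hold]; j=1 S=86.8918 intr=0.0000 cont=1.5260 V=1.5260[hold]  S*(1)=-
k=0: j=0 S=80.4400 intr=0.0000 cont=3.0583 V=3.0583[hold]  S*(0)=-

price = 3.0583
boundary = - - - - - 54.6938 59.0806 54.6938 59.0806
tree:
3.0583
4.6010 1.5260
6.7403 2.4782 0.5782
9.5732 3.9327 1.0311 0.1266
13.1177 6.0668 1.8113 0.2533 0.0000
17.2562 9.0346 3.1200 0.5070 0.0000 0.0000
21.3173 12.8694 5.2336 1.0145 0.0000 0.0000 0.0000
25.0769 17.2562 8.4522 2.0303 0.0000 0.0000 0.0000 0.0000
28.5572 21.3173 12.8694 4.0630 0.0000 0.0000 0.0000 0.0000 0.0000
31.7792 25.0769 17.2562 8.1308 0.0000 0.0000 0.0000 0.0000 0.0000 0.0000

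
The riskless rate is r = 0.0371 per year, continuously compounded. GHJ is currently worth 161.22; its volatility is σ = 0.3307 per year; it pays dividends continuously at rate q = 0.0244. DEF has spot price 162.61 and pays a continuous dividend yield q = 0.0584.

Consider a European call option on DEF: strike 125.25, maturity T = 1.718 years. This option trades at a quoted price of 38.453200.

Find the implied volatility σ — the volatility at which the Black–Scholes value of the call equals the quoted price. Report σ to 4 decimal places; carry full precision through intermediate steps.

At σ = 0.2971 the Black–Scholes value reproduces the quote:
σ√T = 0.2971·√1.718 = 0.389416
d₁ = (ln(S/K) + (r−q+σ²/2)T) / (σ√T) = (ln(162.61/125.25) + (0.0371−0.0584+0.2971²/2)·1.718) / 0.389416 = (0.261043 + 0.039229) / 0.389416 = 0.771082
d₂ = d₁ − σ√T = 0.771082 − 0.389416 = 0.381666
e^{−rT} = 0.938251
e^{−qT} = 0.904538
N(d₁) = 0.779671,  N(d₂) = 0.648645
V = S·e^{−qT}·N(d₁) − K·e^{−rT}·N(d₂) = 114.679374 − 76.226174 = 38.453200 (the observed quote) — the price is monotone increasing in volatility, hence this σ is the only solution

sigma = 0.2971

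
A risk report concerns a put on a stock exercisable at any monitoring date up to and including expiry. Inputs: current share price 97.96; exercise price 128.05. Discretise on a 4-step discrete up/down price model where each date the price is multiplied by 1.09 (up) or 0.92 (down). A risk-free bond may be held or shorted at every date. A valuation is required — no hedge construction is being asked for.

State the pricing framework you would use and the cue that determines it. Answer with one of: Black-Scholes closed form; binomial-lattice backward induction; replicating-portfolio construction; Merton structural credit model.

framework: binomial-lattice backward induction

Key observation: the defining feature is the embedded early-exercise option across 4 discrete dates on the spot-97.96 tree; pricing the strike-128.05 put means working backward with an exercise test at every node.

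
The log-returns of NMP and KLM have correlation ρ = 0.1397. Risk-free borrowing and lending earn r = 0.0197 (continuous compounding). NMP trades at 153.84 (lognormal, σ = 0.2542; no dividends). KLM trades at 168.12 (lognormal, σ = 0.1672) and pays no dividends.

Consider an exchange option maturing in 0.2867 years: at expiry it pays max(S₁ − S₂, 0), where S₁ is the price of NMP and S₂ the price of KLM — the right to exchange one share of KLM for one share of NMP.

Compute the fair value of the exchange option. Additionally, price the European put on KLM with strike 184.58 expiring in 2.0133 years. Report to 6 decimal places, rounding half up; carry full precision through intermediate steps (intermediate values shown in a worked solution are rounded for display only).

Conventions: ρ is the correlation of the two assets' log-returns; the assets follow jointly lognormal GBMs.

exchange price = 4.230830
price(KLM put K=184.58) = 21.368771

σ_eff = √(σ₁² + σ₂² − 2ρσ₁σ₂) = √(0.2542² + 0.1672² − 2·0.1397·0.2542·0.1672) = 0.284075
d₁ = (ln(S₁/S₂) + (q₂ − q₁ + σ_eff²/2)T) / (σ_eff√T) = (ln(153.84/168.12) + (0.0 − 0.0 + 0.040349)·0.2867) / 0.152106 = -0.507520
d₂ = d₁ − σ_eff√T = -0.507520 − 0.152106 = -0.659626
N(d₁) = 0.305895,  N(d₂) = 0.254747
V = S₁·e^{−q₁T}·N(d₁) − S₂·e^{−q₂T}·N(d₂) = 47.058890 − 42.828060 = 4.230830
[vanilla: KLM put K=184.58]
σ√T = 0.1672·√2.0133 = 0.237241
d₁ = (ln(S/K) + (r+σ²/2)T) / (σ√T) = (ln(168.12/184.58) + (0.0197+0.1672²/2)·2.0133) / 0.237241 = (-0.093405 + 0.067804) / 0.237241 = -0.107912
d₂ = d₁ − σ√T = -0.107912 − 0.237241 = -0.345153
e^{−rT} = 0.961114
N(−d₁) = 0.542967,  N(−d₂) = 0.635011
price = K·e^{−rT}·N(−d₂) − S·N(−d₁) = 112.652428 − 91.283657 = 21.368771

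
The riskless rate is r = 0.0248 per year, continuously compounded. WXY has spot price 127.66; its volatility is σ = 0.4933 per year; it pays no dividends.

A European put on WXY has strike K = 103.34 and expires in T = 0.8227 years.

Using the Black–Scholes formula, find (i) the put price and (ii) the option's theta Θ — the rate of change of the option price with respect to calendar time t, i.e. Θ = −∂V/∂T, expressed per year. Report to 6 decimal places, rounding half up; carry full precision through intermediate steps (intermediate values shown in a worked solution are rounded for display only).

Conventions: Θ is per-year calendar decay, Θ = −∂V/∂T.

price = 9.657999
Θ = -9.554136

σ√T = 0.4933·√0.8227 = 0.447437
d₁ = (ln(S/K) + (r+σ²/2)T) / (σ√T) = (ln(127.66/103.34) + (0.0248+0.4933²/2)·0.8227) / 0.447437 = (0.211346 + 0.120503) / 0.447437 = 0.741666
d₂ = d₁ − σ√T = 0.741666 − 0.447437 = 0.294229
e^{−rT} = 0.979804
N(−d₁) = 0.229145,  N(−d₂) = 0.384291
Put price V = K·e^{−rT}·N(−d₂) − S·N(−d₁) = 38.910628 − 29.252629 = 9.657999
φ(d₁) = (1/√(2π))·e^{−d₁²/2} = 0.303015
Θ = −S·φ(d₁)·σ/(2√T) + r·K·e^{−rT}·N(−d₂) = −10.519120 + 0.964984 = -9.554136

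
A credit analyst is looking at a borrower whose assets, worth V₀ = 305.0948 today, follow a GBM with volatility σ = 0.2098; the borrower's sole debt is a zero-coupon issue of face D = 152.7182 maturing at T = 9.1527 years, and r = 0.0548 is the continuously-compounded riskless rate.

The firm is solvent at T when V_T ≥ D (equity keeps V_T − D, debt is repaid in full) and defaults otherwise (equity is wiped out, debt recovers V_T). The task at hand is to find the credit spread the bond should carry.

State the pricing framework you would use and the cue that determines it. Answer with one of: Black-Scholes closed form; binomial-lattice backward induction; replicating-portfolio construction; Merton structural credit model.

Key observation: with the firm-asset dynamics (V₀ = 305.0948) and a single zero-coupon liability of face 152.7182 given, debt value, spread, and default probability all derive from the option view of the balance sheet.

framework: Merton structural credit model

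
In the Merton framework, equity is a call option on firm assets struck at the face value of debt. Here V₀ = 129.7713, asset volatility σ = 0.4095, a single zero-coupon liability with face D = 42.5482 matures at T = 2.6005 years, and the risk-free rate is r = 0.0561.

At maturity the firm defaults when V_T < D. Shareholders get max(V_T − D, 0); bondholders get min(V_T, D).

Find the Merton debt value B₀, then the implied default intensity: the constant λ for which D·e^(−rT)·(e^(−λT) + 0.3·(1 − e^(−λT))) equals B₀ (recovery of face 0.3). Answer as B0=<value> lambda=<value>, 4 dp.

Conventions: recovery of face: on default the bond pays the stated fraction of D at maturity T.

B0=36.3010 lambda=0.0071

With assets at 129.7713 and a single debt payment of 42.5482 at 2.6005 years:
d₁ = [ln(V₀/D) + (r + σ²/2)T] / (σ√T)
   = [ln(129.7713/42.5482) + (0.0561 + 0.5·0.4095²)·2.6005] / (0.4095·√2.6005)
   = [1.115136 + 0.363927] / 0.660362 = 2.239775
d₂ = d₁ − σ√T = 2.239775 − 0.660362 = 1.579413
N(d₁) = 0.987447,  N(d₂) = 0.942879,  e^(−rT) = 0.864254
E₀ = V₀·N(d₁) − D·e^(−rT)·N(d₂)
   = 129.7713·0.987447 − 42.5482·0.864254·0.942879 = 93.470310
B₀ = V₀ − E₀ = 129.7713 − 93.470310 = 36.300990
e^(−λT) = (B₀·e^(rT)/D − 0.3)/(1 − 0.3) = (36.3010·1.157067/42.5482 − 0.3)/0.7 = 0.98168384
λ = −ln(0.98168384)/2.6005 = 0.007109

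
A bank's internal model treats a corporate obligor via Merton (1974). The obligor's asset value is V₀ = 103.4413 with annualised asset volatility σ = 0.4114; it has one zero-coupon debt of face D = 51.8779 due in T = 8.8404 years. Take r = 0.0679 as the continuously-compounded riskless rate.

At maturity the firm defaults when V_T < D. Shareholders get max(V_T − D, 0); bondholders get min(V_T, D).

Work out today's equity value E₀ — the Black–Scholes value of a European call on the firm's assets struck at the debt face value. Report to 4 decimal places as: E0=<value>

Work the structural quantities from V₀ = 103.4413 against face 51.8779:
d₁ = [ln(V₀/D) + (r + σ²/2)T] / (σ√T)
   = [ln(103.4413/51.8779) + (0.0679 + 0.5·0.4114²)·8.8404] / (0.4114·√8.8404)
   = [0.690111 + 1.348382] / 1.223208 = 1.666514
d₂ = d₁ − σ√T = 1.666514 − 1.223208 = 0.443306
N(d₁) = 0.952194,  N(d₂) = 0.671228,  e^(−rT) = 0.548667
E₀ = V₀·N(d₁) − D·e^(−rT)·N(d₂)
   = 103.4413·0.952194 − 51.8779·0.548667·0.671228 = 79.390602

E0=79.3906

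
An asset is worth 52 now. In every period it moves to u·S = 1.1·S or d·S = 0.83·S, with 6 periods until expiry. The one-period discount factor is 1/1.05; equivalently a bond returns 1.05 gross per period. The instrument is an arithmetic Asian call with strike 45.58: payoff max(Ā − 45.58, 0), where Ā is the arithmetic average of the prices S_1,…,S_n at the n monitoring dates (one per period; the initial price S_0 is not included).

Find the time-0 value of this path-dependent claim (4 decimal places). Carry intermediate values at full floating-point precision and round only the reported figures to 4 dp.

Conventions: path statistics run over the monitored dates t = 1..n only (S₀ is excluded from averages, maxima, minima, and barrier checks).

Under the martingale measure an up-move has probability p* = 0.8148; value the claim as the probability-weighted average of per-path payoffs, discounted 6 periods at R = 1.05.
Enumerate all 2^6 = 64 price paths (U = up ×1.1, D = down ×0.83); each path with k up-moves has probability p*^k·(1−p*)^(6−k).
DDDDDD: Ā=28.4797, payoff=0.0000, prob=0.000040
UDDDDD: Ā=37.7441, payoff=0.0000, prob=0.000177
DUDDDD: Ā=35.4041, payoff=0.0000, prob=0.000177
UUDDDD: Ā=46.9211, payoff=1.3411, prob=0.000781
DDUDDD: Ā=33.4619, payoff=0.0000, prob=0.000177
UDUDDD: Ā=44.3471, payoff=0.0000, prob=0.000781
DUUDDD: Ā=42.0071, payoff=0.0000, prob=0.000781
UUUDDD: Ā=55.6721, payoff=10.0921, prob=0.003436
DDDUDD: Ā=31.8499, payoff=0.0000, prob=0.000177
UDDUDD: Ā=42.2107, payoff=0.0000, prob=0.000781
DUDUDD: Ā=39.8707, payoff=0.0000, prob=0.000781
UUDUDD: Ā=52.8407, payoff=7.2607, prob=0.003436
DDUUDD: Ā=37.9285, payoff=0.0000, prob=0.000781
UDUUDD: Ā=50.2667, payoff=4.6867, prob=0.003436
DUUUDD: Ā=47.9267, payoff=2.3467, prob=0.003436
UUUUDD: Ā=63.5173, payoff=17.9373, prob=0.015116
DDDDUD: Ā=30.5119, payoff=0.0000, prob=0.000177
UDDDUD: Ā=40.4375, payoff=0.0000, prob=0.000781
DUDDUD: Ā=38.0975, payoff=0.0000, prob=0.000781
UUDDUD: Ā=50.4906, payoff=4.9106, prob=0.003436
DDUDUD: Ā=36.1553, payoff=0.0000, prob=0.000781
UDUDUD: Ā=47.9166, payoff=2.3366, prob=0.003436
DUUDUD: Ā=45.5766, payoff=0.0000, prob=0.003436
UUUDUD: Ā=60.4028, payoff=14.8228, prob=0.015116
DDDUUD: Ā=34.5433, payoff=0.0000, prob=0.000781
UDDUUD: Ā=45.7802, payoff=0.2002, prob=0.003436
DUDUUD: Ā=43.4402, payoff=0.0000, prob=0.003436
UUDUUD: Ā=57.5714, payoff=11.9914, prob=0.015116
DDUUUD: Ā=41.4980, payoff=0.0000, prob=0.003436
UDUUUD: Ā=54.9974, payoff=9.4174, prob=0.015116
DUUUUD: Ā=52.6574, payoff=7.0774, prob=0.015116
UUUUUD: Ā=69.7869, payoff=24.2069, prob=0.066512
DDDDDU: Ā=29.4014, payoff=0.0000, prob=0.000177
UDDDDU: Ā=38.9657, payoff=0.0000, prob=0.000781
DUDDDU: Ā=36.6257, payoff=0.0000, prob=0.000781
UUDDDU: Ā=48.5401, payoff=2.9601, prob=0.003436
DDUDDU: Ā=34.6835, payoff=0.0000, prob=0.000781
UDUDDU: Ā=45.9661, payoff=0.3861, prob=0.003436
DUUDDU: Ā=43.6261, payoff=0.0000, prob=0.003436
UUUDDU: Ā=57.8177, payoff=12.2377, prob=0.015116
DDDUDU: Ā=33.0715, payoff=0.0000, prob=0.000781
UDDUDU: Ā=43.8297, payoff=0.0000, prob=0.003436
DUDUDU: Ā=41.4897, payoff=0.0000, prob=0.003436
UUDUDU: Ā=54.9863, payoff=9.4063, prob=0.015116
DDUUDU: Ā=39.5475, payoff=0.0000, prob=0.003436
UDUUDU: Ā=52.4123, payoff=6.8323, prob=0.015116
DUUUDU: Ā=50.0723, payoff=4.4923, prob=0.015116
UUUUDU: Ā=66.3609, payoff=20.7809, prob=0.066512
DDDDUU: Ā=31.7335, payoff=0.0000, prob=0.000781
UDDDUU: Ā=42.0564, payoff=0.0000, prob=0.003436
DUDDUU: Ā=39.7164, payoff=0.0000, prob=0.003436
UUDDUU: Ā=52.6362, payoff=7.0562, prob=0.015116
DDUDUU: Ā=37.7742, payoff=0.0000, prob=0.003436
UDUDUU: Ā=50.0622, payoff=4.4822, prob=0.015116
DUUDUU: Ā=47.7222, payoff=2.1422, prob=0.015116
UUUDUU: Ā=63.2464, payoff=17.6664, prob=0.066512
DDDUUU: Ā=36.1622, payoff=0.0000, prob=0.003436
UDDUUU: Ā=47.9258, payoff=2.3458, prob=0.015116
DUDUUU: Ā=45.5858, payoff=0.0058, prob=0.015116
UUDUUU: Ā=60.4150, payoff=14.8350, prob=0.066512
DDUUUU: Ā=43.6436, payoff=0.0000, prob=0.015116
UDUUUU: Ā=57.8410, payoff=12.2610, prob=0.066512
DUUUUU: Ā=55.5010, payoff=9.9210, prob=0.066512
UUUUUU: Ā=73.5555, payoff=27.9755, prob=0.292653
Price = Σ prob·payoff / R^6 = 16.604899 / 1.340096 = 12.3908

price = 12.3908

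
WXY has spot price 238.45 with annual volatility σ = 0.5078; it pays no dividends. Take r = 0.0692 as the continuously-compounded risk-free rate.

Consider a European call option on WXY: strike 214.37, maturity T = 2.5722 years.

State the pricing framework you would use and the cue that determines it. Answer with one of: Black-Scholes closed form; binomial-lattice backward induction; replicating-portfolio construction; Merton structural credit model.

Key observation: everything needed for the exact continuous-time valuation of the European call on WXY (strike 214.37) is given, and no feature rules the closed form out.

framework: Black-Scholes closed form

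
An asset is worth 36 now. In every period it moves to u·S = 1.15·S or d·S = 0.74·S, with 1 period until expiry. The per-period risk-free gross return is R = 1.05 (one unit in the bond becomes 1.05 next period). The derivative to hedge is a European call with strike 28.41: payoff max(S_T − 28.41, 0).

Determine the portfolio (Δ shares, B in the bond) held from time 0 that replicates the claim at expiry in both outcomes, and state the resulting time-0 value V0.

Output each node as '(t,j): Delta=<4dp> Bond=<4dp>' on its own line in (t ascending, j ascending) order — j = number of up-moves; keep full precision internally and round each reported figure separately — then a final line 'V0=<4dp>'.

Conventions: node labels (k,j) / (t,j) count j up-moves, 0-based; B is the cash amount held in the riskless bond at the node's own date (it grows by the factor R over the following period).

Risk-neutral probability p* = (R−d)/(u−d) = (1.05−0.74)/(1.15−0.74) = 0.7561.
At maturity the claim pays: V(1,0)=0.0000, V(1,1)=12.9900
  t=0,j=0: stock 36.0000 → up 41.4000 (V=12.9900), down 26.6400 (V=0.0000). Price 9.3540; hedge Δ=0.8801, bond B=-22.3289.
Verification: the root portfolio costs Δ(0,0)·S0 + B(0,0) = 9.3540, matching V0.

(0,0): Delta=0.8801 Bond=-22.3289
V0=9.3540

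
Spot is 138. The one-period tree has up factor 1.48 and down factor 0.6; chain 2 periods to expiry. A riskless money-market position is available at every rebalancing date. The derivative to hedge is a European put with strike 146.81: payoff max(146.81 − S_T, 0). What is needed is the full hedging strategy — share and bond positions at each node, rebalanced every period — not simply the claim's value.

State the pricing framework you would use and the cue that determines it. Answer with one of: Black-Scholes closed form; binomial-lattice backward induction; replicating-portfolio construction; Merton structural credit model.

Key observation: the deliverable is the dynamic trading strategy on the 2-step tree (spot 138, moves 1.48 and 0.6), so the valuation must go through the node-by-node replicating-portfolio solve.

framework: replicating-portfolio construction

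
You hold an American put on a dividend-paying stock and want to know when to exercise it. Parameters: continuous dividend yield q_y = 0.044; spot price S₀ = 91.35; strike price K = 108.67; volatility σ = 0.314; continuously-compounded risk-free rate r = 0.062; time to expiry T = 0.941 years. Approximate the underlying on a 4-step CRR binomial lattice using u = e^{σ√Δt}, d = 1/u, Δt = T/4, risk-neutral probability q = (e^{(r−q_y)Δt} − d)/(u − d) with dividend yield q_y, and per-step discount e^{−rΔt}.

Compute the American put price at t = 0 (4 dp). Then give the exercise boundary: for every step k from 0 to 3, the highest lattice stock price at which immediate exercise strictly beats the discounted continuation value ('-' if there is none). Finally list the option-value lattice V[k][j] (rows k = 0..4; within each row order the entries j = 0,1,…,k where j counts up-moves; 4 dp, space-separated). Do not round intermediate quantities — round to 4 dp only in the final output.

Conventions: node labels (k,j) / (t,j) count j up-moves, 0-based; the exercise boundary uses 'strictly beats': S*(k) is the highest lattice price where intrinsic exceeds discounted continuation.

Δt=0.23525, u=1.16451, d=0.85873, q=0.47588, disc=e^(-rΔt)=0.98552
k=4 terminal: V=max(K-S,0) → 58.9948 41.3066 17.3200 0.0000 0.0000
k=3: j=0 S=57.8471 intr=50.8229 cont=49.8450 V=50.8229[EX]; j=1 S=78.4452 intr=30.2248 cont=29.4591 V=30.2248[EX]; j=2 S=106.3777 intr=2.2923 cont=8.9464 V=8.9464[hold]; j=3 S=144.2564 intr=0.0000 cont=0.0000 V=0.0000[hold]  S*(3)=78.4452
k=2: j=0 S=67.3634 intr=41.3066 cont=40.4268 V=41.3066[EX]; j=1 S=91.3500 intr=17.3200 cont=19.8079 V=19.8079[hold]; j=2 S=123.8777 intr=0.0000 cont=4.6211 V=4.6211[hold]  S*(2)=67.3634
k=1: j=0 S=78.4452 intr=30.2248 cont=30.6259 V=30.6259[hold]; j=1 S=106.3777 intr=2.2923 cont=12.3987 V=12.3987[hold]  S*(1)=-
k=0: j=0 S=91.3500 intr=17.3200 cont=21.6341 V=21.6341[hold]  S*(0)=-

price = 21.6341
boundary = - - 67.3634 78.4452
tree:
21.6341
30.6259 12.3987
41.3066 19.8079 4.6211
50.8229 30.2248 8.9464 0.0000
58.9948 41.3066 17.3200 0.0000 0.0000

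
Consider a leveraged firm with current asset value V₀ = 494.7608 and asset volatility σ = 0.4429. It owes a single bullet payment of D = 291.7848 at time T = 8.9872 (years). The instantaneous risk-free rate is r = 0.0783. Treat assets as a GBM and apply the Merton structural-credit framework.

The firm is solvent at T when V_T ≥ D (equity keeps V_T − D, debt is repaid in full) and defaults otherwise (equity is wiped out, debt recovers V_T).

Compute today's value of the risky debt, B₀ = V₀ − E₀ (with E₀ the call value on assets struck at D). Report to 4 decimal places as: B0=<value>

B0=114.7781

With assets at 494.7608 and a single debt payment of 291.7848 at 8.9872 years:
d₁ = [ln(V₀/D) + (r + σ²/2)T] / (σ√T)
   = [ln(494.7608/291.7848) + (0.0783 + 0.5·0.4429²)·8.9872] / (0.4429·√8.9872)
   = [0.528058 + 1.585164] / 1.327755 = 1.591576
d₂ = d₁ − σ√T = 1.591576 − 1.327755 = 0.263821
N(d₁) = 0.944260,  N(d₂) = 0.604041,  e^(−rT) = 0.494752
E₀ = V₀·N(d₁) − D·e^(−rT)·N(d₂)
   = 494.7608·0.944260 − 291.7848·0.494752·0.604041 = 379.982701
B₀ = V₀ − E₀ = 494.7608 − 379.982701 = 114.778099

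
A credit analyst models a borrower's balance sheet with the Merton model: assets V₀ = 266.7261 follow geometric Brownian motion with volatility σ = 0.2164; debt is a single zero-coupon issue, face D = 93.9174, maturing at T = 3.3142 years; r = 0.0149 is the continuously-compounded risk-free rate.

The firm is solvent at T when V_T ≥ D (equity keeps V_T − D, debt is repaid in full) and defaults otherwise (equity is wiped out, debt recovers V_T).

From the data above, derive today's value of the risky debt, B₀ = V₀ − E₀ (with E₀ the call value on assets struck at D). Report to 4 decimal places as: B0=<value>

With assets at 266.7261 and a single debt payment of 93.9174 at 3.3142 years:
d₁ = [ln(V₀/D) + (r + σ²/2)T] / (σ√T)
   = [ln(266.7261/93.9174) + (0.0149 + 0.5·0.2164²)·3.3142] / (0.2164·√3.3142)
   = [1.043807 + 0.126982] / 0.393955 = 2.971884
d₂ = d₁ − σ√T = 2.971884 − 0.393955 = 2.577929
N(d₁) = 0.998520,  N(d₂) = 0.995030,  e^(−rT) = 0.951818
E₀ = V₀·N(d₁) − D·e^(−rT)·N(d₂)
   = 266.7261·0.998520 − 93.9174·0.951818·0.995030 = 177.383369
B₀ = V₀ − E₀ = 266.7261 − 177.383369 = 89.342731

B0=89.3427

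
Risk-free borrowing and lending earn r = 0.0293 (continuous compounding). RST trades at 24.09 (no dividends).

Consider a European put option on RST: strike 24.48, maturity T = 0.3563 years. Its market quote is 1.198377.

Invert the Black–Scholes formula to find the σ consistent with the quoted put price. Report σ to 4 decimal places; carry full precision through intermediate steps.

At σ = 0.1964 the Black–Scholes value reproduces the quote:
σ√T = 0.1964·√0.3563 = 0.117233
d₁ = (ln(S/K) + (r+σ²/2)T) / (σ√T) = (ln(24.09/24.48) + (0.0293+0.1964²/2)·0.3563) / 0.117233 = (-0.016060 + 0.017311) / 0.117233 = 0.010677
d₂ = d₁ − σ√T = 0.010677 − 0.117233 = -0.106556
e^{−rT} = 0.989615
N(−d₁) = 0.495740,  N(−d₂) = 0.542429
V = K·e^{−rT}·N(−d₂) − S·N(−d₁) = 13.140765 − 11.942388 = 1.198377 (equal to the quote); since ∂V/∂σ > 0 for all σ, the implied volatility is unique

sigma = 0.1964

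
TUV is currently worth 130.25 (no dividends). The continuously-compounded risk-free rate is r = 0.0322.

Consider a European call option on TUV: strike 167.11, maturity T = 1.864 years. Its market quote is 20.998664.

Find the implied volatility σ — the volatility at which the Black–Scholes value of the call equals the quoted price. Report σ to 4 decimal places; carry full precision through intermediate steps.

At σ = 0.4258 the Black–Scholes value reproduces the quote:
σ√T = 0.4258·√1.864 = 0.581338
d₁ = (ln(S/K) + (r+σ²/2)T) / (σ√T) = (ln(130.25/167.11) + (0.0322+0.4258²/2)·1.864) / 0.581338 = (-0.249197 + 0.228998) / 0.581338 = -0.034746
d₂ = d₁ − σ√T = -0.034746 − 0.581338 = -0.616083
e^{−rT} = 0.941745
N(d₁) = 0.486141,  N(d₂) = 0.268920
V = S·N(d₁) − K·e^{−rT}·N(d₂) = 63.319904 − 42.321239 = 20.998664 (matching the quote); vega is positive throughout, so no other σ reproduces this price

sigma = 0.4258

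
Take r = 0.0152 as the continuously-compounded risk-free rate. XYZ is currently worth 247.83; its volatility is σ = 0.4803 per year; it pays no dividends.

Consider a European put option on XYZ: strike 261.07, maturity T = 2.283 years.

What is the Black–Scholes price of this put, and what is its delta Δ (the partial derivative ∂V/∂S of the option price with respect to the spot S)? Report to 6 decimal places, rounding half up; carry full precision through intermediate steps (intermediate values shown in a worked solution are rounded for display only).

σ√T = 0.4803·√2.283 = 0.725714
d₁ = (ln(S/K) + (r+σ²/2)T) / (σ√T) = (ln(247.83/261.07) + (0.0152+0.4803²/2)·2.283) / 0.725714 = (-0.052046 + 0.298032) / 0.725714 = 0.338958
d₂ = d₁ − σ√T = 0.338958 − 0.725714 = -0.386756
e^{−rT} = 0.965894
N(−d₁) = 0.367321,  N(−d₂) = 0.650532
Put price V = K·e^{−rT}·N(−d₂) − S·N(−d₁) = 164.041858 − 91.033095 = 73.008762
Δ = −N(−d₁) = -0.367321

price = 73.008762
Δ = -0.367321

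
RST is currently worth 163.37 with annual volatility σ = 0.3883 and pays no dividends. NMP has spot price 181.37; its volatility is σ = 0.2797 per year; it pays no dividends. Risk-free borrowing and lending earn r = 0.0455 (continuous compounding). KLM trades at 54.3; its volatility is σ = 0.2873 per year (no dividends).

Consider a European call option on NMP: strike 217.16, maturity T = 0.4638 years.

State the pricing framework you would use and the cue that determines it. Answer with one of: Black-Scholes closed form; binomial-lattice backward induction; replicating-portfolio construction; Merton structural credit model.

Key observation: the instrument is a plain European call (strike 217.16) on a lognormal asset; the exact continuous-time formula applies directly.

framework: Black-Scholes closed form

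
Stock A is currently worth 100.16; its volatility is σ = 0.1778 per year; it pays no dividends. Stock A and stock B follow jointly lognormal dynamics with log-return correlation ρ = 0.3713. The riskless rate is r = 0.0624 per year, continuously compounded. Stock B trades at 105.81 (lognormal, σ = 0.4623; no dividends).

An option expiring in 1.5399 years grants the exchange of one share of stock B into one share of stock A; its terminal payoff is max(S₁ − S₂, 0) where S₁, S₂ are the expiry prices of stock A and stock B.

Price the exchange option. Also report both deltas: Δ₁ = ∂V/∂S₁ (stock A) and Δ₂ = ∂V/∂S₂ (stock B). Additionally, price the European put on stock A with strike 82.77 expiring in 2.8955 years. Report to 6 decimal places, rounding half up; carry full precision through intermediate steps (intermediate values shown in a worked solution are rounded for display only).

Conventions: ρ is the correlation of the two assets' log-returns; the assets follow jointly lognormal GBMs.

σ_eff = √(σ₁² + σ₂² − 2ρσ₁σ₂) = √(0.1778² + 0.4623² − 2·0.3713·0.1778·0.4623) = 0.429296
d₁ = (ln(S₁/S₂) + (q₂ − q₁ + σ_eff²/2)T) / (σ_eff√T) = (ln(100.16/105.81) + (0.0 − 0.0 + 0.092147)·1.5399) / 0.532724 = 0.163352
d₂ = d₁ − σ_eff√T = 0.163352 − 0.532724 = -0.369373
N(d₁) = 0.564879,  N(d₂) = 0.355925
V = S₁·e^{−q₁T}·N(d₁) − S₂·e^{−q₂T}·N(d₂) = 56.578313 − 37.660426 = 18.917886
Δ₁ = e^{−q₁T}·N(d₁) = 0.564879;  Δ₂ = −e^{−q₂T}·N(d₂) = -0.355925
[vanilla: stock A put K=82.77]
σ√T = 0.1778·√2.8955 = 0.302547
d₁ = (ln(S/K) + (r+σ²/2)T) / (σ√T) = (ln(100.16/82.77) + (0.0624+0.1778²/2)·2.8955) / 0.302547 = (0.190703 + 0.226447) / 0.302547 = 1.378792
d₂ = d₁ − σ√T = 1.378792 − 0.302547 = 1.076244
e^{−rT} = 0.834703
N(−d₁) = 0.083980,  N(−d₂) = 0.140909
price = K·e^{−rT}·N(−d₂) − S·N(−d₁) = 9.735177 − 8.411388 = 1.323789

exchange price = 18.917886
Δ1 = 0.564879
Δ2 = -0.355925
price(stock A put K=82.77) = 1.323789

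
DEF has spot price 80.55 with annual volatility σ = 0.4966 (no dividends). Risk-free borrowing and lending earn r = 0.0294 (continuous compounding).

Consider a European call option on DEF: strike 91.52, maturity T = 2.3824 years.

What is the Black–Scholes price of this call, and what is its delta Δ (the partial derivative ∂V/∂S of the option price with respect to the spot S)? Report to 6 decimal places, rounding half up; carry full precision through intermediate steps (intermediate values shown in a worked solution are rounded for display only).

price = 22.431742
Δ = 0.620981

σ√T = 0.4966·√2.3824 = 0.766503
d₁ = (ln(S/K) + (r+σ²/2)T) / (σ√T) = (ln(80.55/91.52) + (0.0294+0.4966²/2)·2.3824) / 0.766503 = (-0.127679 + 0.363806) / 0.766503 = 0.308057
d₂ = d₁ − σ√T = 0.308057 − 0.766503 = -0.458446
e^{−rT} = 0.932354
N(d₁) = 0.620981,  N(d₂) = 0.323316
Call price V = S·N(d₁) − K·e^{−rT}·N(d₂) = 50.019985 − 27.588243 = 22.431742
Δ = N(d₁) = 0.620981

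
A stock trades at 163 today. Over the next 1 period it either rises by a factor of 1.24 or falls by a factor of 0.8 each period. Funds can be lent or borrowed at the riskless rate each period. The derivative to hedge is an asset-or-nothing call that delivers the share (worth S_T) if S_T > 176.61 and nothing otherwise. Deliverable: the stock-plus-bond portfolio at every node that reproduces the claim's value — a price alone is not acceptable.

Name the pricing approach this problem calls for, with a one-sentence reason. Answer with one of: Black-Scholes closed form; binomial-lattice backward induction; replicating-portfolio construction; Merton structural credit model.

Key observation: the task asks for the hedge itself — share and bond holdings at every node of the 1-period tree on spot 163 with factors 1.24/0.8 — which is exactly what the replicating-portfolio construction produces.

framework: replicating-portfolio construction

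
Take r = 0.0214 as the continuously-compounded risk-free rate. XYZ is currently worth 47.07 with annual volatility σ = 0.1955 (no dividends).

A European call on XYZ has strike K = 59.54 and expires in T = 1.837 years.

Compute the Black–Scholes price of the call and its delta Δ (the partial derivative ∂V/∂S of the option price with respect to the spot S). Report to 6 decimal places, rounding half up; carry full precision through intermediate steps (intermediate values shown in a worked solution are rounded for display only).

σ√T = 0.1955·√1.837 = 0.264973
d₁ = (ln(S/K) + (r+σ²/2)T) / (σ√T) = (ln(47.07/59.54) + (0.0214+0.1955²/2)·1.837) / 0.264973 = (-0.235013 + 0.074417) / 0.264973 = -0.606083
d₂ = d₁ − σ√T = -0.606083 − 0.264973 = -0.871055
e^{−rT} = 0.961451
N(d₁) = 0.272230,  N(d₂) = 0.191862
Call price V = S·N(d₁) − K·e^{−rT}·N(d₂) = 12.813865 − 10.983097 = 1.830768
Δ = N(d₁) = 0.272230

price = 1.830768
Δ = 0.272230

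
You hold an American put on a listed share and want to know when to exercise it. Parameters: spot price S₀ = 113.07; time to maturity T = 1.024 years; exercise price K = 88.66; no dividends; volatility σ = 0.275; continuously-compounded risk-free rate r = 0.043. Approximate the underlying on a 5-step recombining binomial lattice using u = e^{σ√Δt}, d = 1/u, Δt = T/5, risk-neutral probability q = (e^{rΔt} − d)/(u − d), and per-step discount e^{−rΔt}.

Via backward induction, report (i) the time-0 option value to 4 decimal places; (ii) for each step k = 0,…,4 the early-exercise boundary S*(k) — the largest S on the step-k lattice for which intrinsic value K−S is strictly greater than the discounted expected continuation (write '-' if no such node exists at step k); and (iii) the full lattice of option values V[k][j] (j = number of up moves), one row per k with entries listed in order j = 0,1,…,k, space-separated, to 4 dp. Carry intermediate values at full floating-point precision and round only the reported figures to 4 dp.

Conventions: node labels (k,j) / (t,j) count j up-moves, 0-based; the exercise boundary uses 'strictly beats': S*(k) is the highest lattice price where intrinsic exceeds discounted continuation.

price = 2.4214
boundary = - - - - 68.7312
tree:
2.4214
4.2873 0.6303
7.4212 1.2830 0.0000
12.4482 2.6115 0.0000 0.0000
19.9288 5.3157 0.0000 0.0000 0.0000
27.9716 10.8201 0.0000 0.0000 0.0000 0.0000

Δt=0.20480, u=1.13253, d=0.88298, q=0.50437, disc=e^(-rΔt)=0.99123
k=5 terminal: V=max(K-S,0) → 27.9716 10.8201 0.0000 0.0000 0.0000 0.0000
k=4: j=0 S=68.7312 intr=19.9288 cont=19.1514 V=19.9288[EX]; j=1 S=88.1558 intr=0.5042 cont=5.3157 V=5.3157[hold]; j=2 S=113.0700 intr=0.0000 cont=0.0000 V=0.0000[hold]; j=3 S=145.0254 intr=0.0000 cont=0.0000 V=0.0000[hold]; j=4 S=186.0118 intr=0.0000 cont=0.0000 V=0.0000[hold]  S*(4)=68.7312
k=3: j=0 S=77.8399 intr=10.8201 cont=12.4482 V=12.4482[hold]; j=1 S=99.8387 intr=0.0000 cont=2.6115 V=2.6115[hold]; j=2 S=128.0547 intr=0.0000 cont=0.0000 V=0.0000[hold]; j=3 S=164.2450 intr=0.0000 cont=0.0000 V=0.0000[hold]  S*(3)=-
k=2: j=0 S=88.1558 intr=0.5042 cont=7.4212 V=7.4212[hold]; j=1 S=113.0700 intr=0.0000 cont=1.2830 V=1.2830[hold]; j=2 S=145.0254 intr=0.0000 cont=0.0000 V=0.0000[hold]  S*(2)=-
k=1: j=0 S=99.8387 intr=0.0000 cont=4.2873 V=4.2873[hold]; j=1 S=128.0547 intr=0.0000 cont=0.6303 V=0.6303[hold]  S*(1)=-
k=0: j=0 S=113.0700 intr=0.0000 cont=2.4214 V=2.4214[hold]  S*(0)=-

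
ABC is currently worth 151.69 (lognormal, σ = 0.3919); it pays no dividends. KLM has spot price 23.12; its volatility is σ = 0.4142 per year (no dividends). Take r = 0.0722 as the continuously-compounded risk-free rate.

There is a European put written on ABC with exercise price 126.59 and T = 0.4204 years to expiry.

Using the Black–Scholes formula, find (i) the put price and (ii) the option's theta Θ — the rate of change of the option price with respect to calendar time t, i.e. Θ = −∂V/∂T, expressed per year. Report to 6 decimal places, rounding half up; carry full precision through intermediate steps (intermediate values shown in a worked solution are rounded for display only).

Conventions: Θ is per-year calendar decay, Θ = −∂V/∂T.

σ√T = 0.3919·√0.4204 = 0.254101
d₁ = (ln(S/K) + (r+σ²/2)T) / (σ√T) = (ln(151.69/126.59) + (0.0722+0.3919²/2)·0.4204) / 0.254101 = (0.180885 + 0.062637) / 0.254101 = 0.958366
d₂ = d₁ − σ√T = 0.958366 − 0.254101 = 0.704265
e^{−rT} = 0.970103
N(−d₁) = 0.168939,  N(−d₂) = 0.240634
Put price V = K·e^{−rT}·N(−d₂) − S·N(−d₁) = 29.551116 − 25.626356 = 3.924760
φ(d₁) = (1/√(2π))·e^{−d₁²/2} = 0.252039
Θ = −S·φ(d₁)·σ/(2√T) + r·K·e^{−rT}·N(−d₂) = −11.554163 + 2.133591 = -9.420573

price = 3.924760
Θ = -9.420573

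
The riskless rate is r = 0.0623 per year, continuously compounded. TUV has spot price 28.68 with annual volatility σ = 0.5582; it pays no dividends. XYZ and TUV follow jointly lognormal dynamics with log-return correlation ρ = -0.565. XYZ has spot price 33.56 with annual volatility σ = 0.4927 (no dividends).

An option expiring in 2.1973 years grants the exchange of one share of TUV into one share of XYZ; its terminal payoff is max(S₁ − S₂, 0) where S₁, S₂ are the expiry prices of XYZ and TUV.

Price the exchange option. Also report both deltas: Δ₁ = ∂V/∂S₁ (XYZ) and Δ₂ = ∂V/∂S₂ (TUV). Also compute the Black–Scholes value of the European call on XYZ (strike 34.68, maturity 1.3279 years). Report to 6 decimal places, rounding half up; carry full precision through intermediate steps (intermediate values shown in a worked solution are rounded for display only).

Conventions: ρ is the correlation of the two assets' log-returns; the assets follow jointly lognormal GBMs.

exchange price = 18.380169
Δ1 = 0.789111
Δ2 = -0.282510
price(XYZ call K=34.68) = 8.162303

σ_eff = √(σ₁² + σ₂² − 2ρσ₁σ₂) = √(0.4927² + 0.5582² − 2·-0.565·0.4927·0.5582) = 0.930118
d₁ = (ln(S₁/S₂) + (q₂ − q₁ + σ_eff²/2)T) / (σ_eff√T) = (ln(33.56/28.68) + (0.0 − 0.0 + 0.432559)·2.1973) / 1.378741 = 0.803340
d₂ = d₁ − σ_eff√T = 0.803340 − 1.378741 = -0.575400
N(d₁) = 0.789111,  N(d₂) = 0.282510
V = S₁·e^{−q₁T}·N(d₁) − S₂·e^{−q₂T}·N(d₂) = 26.482563 − 8.102394 = 18.380169
Δ₁ = e^{−q₁T}·N(d₁) = 0.789111;  Δ₂ = −e^{−q₂T}·N(d₂) = -0.282510
[vanilla: XYZ call K=34.68]
σ√T = 0.4927·√1.3279 = 0.567761
d₁ = (ln(S/K) + (r+σ²/2)T) / (σ√T) = (ln(33.56/34.68) + (0.0623+0.4927²/2)·1.3279) / 0.567761 = (-0.032828 + 0.243904) / 0.567761 = 0.371769
d₂ = d₁ − σ√T = 0.371769 − 0.567761 = -0.195991
e^{−rT} = 0.920601
N(d₁) = 0.644968,  N(d₂) = 0.422308
price = S·N(d₁) − K·e^{−rT}·N(d₂) = 21.645115 − 13.482813 = 8.162303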